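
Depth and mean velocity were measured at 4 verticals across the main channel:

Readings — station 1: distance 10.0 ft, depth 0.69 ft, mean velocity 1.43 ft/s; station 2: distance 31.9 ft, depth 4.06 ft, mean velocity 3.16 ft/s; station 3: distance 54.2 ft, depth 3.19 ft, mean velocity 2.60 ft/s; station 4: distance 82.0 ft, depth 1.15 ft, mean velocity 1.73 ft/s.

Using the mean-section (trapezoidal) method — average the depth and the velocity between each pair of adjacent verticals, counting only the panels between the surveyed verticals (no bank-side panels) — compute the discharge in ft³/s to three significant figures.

483 ft³/s

Panel 1-2: Δb = 21.9 ft, d̄ = (0.69+4.06)/2 = 2.375, v̄ = (1.43+3.16)/2 = 2.295 → q = 21.9×2.375×2.295 = 119.4 ft³/s
Panel 2-3: Δb = 22.3 ft, d̄ = (4.06+3.19)/2 = 3.625, v̄ = (3.16+2.60)/2 = 2.88 → q = 22.3×3.625×2.88 = 232.8 ft³/s
Panel 3-4: Δb = 27.8 ft, d̄ = (3.19+1.15)/2 = 2.17, v̄ = (2.60+1.73)/2 = 2.165 → q = 27.8×2.17×2.165 = 130.6 ft³/s
Q = Σ q = 482.8 ft³/s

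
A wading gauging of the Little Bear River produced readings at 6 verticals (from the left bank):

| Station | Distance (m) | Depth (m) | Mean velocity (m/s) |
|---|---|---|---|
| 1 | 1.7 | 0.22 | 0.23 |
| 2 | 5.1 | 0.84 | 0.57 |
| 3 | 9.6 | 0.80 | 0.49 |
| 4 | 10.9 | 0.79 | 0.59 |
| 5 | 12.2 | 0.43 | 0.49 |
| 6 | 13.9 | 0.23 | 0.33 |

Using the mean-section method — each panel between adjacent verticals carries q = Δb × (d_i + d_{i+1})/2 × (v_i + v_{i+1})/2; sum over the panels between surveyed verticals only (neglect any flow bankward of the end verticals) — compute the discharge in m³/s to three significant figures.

3.89 m³/s

Panel 1-2: Δb = 3.4 m, d̄ = (0.22+0.84)/2 = 0.53, v̄ = (0.23+0.57)/2 = 0.4 → q = 3.4×0.53×0.4 = 0.7208 m³/s
Panel 2-3: Δb = 4.5 m, d̄ = (0.84+0.80)/2 = 0.82, v̄ = (0.57+0.49)/2 = 0.53 → q = 4.5×0.82×0.53 = 1.956 m³/s
Panel 3-4: Δb = 1.3 m, d̄ = (0.80+0.79)/2 = 0.795, v̄ = (0.49+0.59)/2 = 0.54 → q = 1.3×0.795×0.54 = 0.5581 m³/s
Panel 4-5: Δb = 1.3 m, d̄ = (0.79+0.43)/2 = 0.61, v̄ = (0.59+0.49)/2 = 0.54 → q = 1.3×0.61×0.54 = 0.4282 m³/s
Panel 5-6: Δb = 1.7 m, d̄ = (0.43+0.23)/2 = 0.33, v̄ = (0.49+0.33)/2 = 0.41 → q = 1.7×0.33×0.41 = 0.2300 m³/s
Q = Σ q = 3.893 m³/s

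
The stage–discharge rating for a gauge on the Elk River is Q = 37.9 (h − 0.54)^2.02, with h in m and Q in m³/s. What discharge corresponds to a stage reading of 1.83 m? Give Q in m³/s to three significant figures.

Q = 37.9 × (1.83 − 0.54)^2.02 = 37.9 × 1.29^2.02 = 63.39 m³/s

63.4 m³/s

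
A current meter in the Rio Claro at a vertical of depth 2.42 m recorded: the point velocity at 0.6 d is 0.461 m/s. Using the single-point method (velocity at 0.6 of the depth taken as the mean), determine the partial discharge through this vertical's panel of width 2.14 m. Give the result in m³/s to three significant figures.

2.39 m³/s

v̄ = v₀.₆ = 0.461 m/s
q = v̄ × d × w = 0.4610 × 2.42 × 2.14 = 2.387 m³/s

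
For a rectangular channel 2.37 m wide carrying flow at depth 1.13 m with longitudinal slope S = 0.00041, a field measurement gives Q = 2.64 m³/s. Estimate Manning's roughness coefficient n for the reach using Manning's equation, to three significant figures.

A = b·y = 2.37 × 1.13 = 2.678 m²
P = b + 2y = 2.37 + 2×1.13 = 4.630 m
R = A/P = 2.678/4.630 = 0.5784 m
n = (1/Q)·A·R^(2/3)·S^(1/2) = (1/2.64) × 2.678 × 0.6942 × 0.02025 = 0.01426

0.0143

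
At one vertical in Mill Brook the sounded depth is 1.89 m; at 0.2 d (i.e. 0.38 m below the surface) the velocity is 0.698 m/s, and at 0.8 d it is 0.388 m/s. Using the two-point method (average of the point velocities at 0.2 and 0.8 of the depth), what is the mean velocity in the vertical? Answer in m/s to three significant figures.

0.543 m/s

v̄ = (0.698 + 0.388) / 2 = 0.5430 m/s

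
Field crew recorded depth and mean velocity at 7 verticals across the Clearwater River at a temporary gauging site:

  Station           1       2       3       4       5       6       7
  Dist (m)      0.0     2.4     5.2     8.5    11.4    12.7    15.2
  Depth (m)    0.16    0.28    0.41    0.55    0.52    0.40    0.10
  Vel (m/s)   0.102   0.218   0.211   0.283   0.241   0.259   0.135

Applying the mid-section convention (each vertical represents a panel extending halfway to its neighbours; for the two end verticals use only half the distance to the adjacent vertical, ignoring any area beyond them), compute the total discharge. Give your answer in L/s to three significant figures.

w_1 = (2.4 − 0.0)/2 = 1.2 m; q_1 = 0.102 × 0.16 × 1.2 = 0.01958 m³/s
w_2 = (5.2 − 0.0)/2 = 2.6 m; q_2 = 0.218 × 0.28 × 2.6 = 0.1587 m³/s
w_3 = (8.5 − 2.4)/2 = 3.05 m; q_3 = 0.211 × 0.41 × 3.05 = 0.2639 m³/s
w_4 = (11.4 − 5.2)/2 = 3.1 m; q_4 = 0.283 × 0.55 × 3.1 = 0.4825 m³/s
w_5 = (12.7 − 8.5)/2 = 2.1 m; q_5 = 0.241 × 0.52 × 2.1 = 0.2632 m³/s
w_6 = (15.2 − 11.4)/2 = 1.9 m; q_6 = 0.259 × 0.40 × 1.9 = 0.1968 m³/s
w_7 = (15.2 − 12.7)/2 = 1.25 m; q_7 = 0.135 × 0.10 × 1.25 = 0.01688 m³/s
Q = Σ qᵢ = 1.402 m³/s
= 1.402 × 1000 = 1402 L/s

1400 L/s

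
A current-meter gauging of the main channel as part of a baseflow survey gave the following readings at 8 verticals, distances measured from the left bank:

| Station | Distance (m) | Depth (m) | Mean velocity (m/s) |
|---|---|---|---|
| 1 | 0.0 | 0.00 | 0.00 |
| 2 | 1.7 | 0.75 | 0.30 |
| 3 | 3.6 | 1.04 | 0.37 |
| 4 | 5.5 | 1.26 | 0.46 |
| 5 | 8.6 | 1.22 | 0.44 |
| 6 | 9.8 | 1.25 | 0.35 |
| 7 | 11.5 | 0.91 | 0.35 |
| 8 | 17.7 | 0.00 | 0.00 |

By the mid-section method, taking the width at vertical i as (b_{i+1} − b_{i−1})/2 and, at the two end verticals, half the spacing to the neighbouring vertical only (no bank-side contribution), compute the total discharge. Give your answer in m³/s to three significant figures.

w_2 = (3.6 − 0.0)/2 = 1.8 m; q_2 = 0.30 × 0.75 × 1.8 = 0.4050 m³/s
w_3 = (5.5 − 1.7)/2 = 1.9 m; q_3 = 0.37 × 1.04 × 1.9 = 0.7311 m³/s
w_4 = (8.6 − 3.6)/2 = 2.5 m; q_4 = 0.46 × 1.26 × 2.5 = 1.449 m³/s
w_5 = (9.8 − 5.5)/2 = 2.15 m; q_5 = 0.44 × 1.22 × 2.15 = 1.154 m³/s
w_6 = (11.5 − 8.6)/2 = 1.45 m; q_6 = 0.35 × 1.25 × 1.45 = 0.6344 m³/s
w_7 = (17.7 − 9.8)/2 = 3.95 m; q_7 = 0.35 × 0.91 × 3.95 = 1.258 m³/s
Stations 1, 8 contribute zero (depth or velocity is 0).
Q = Σ qᵢ = 5.632 m³/s

5.63 m³/s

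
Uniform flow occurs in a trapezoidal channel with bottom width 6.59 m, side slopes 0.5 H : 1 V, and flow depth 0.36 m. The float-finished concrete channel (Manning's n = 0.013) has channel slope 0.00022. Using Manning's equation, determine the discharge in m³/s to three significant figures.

A = (b + z·y)·y = (6.59 + 0.5×0.36)×0.36 = 2.437 m²
P = b + 2y√(1+z²) = 6.59 + 2×0.36×√(1+0.5²) = 7.395 m
R = A/P = 2.437/7.395 = 0.3296 m
Q = (1/n)·A·R^(2/3)·S^(1/2) = (1/0.013) × 2.437 × 0.3296^(2/3) × 0.00022^(1/2) = 1.327 m³/s

1.33 m³/s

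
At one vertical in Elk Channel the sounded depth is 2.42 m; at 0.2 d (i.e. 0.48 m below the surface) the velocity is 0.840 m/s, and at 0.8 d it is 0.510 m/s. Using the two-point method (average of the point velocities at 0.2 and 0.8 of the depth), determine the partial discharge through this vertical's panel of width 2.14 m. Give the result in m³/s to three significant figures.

v̄ = (0.840 + 0.510) / 2 = 0.6750 m/s
q = v̄ × d × w = 0.6750 × 2.42 × 2.14 = 3.496 m³/s

3.50 m³/s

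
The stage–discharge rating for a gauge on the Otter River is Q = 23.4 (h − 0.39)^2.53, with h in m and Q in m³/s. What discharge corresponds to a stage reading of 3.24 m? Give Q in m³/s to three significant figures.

Q = 23.4 × (3.24 − 0.39)^2.53 = 23.4 × 2.85^2.53 = 331.1 m³/s

331 m³/s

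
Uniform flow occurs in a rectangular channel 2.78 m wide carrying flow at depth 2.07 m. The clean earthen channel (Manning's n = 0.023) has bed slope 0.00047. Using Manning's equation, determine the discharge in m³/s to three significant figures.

4.80 m³/s

A = b·y = 2.78 × 2.07 = 5.755 m²
P = b + 2y = 2.78 + 2×2.07 = 6.920 m
R = A/P = 5.755/6.920 = 0.8316 m
Q = (1/n)·A·R^(2/3)·S^(1/2) = (1/0.023) × 5.755 × 0.8316^(2/3) × 0.00047^(1/2) = 4.797 m³/s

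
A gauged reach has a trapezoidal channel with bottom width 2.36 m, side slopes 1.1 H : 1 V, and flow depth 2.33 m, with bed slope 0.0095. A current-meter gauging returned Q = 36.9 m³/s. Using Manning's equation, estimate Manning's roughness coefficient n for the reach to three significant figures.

0.0349

A = (b + z·y)·y = (2.36 + 1.1×2.33)×2.33 = 11.47 m²
P = b + 2y√(1+z²) = 2.36 + 2×2.33×√(1+1.1²) = 9.288 m
R = A/P = 11.47/9.288 = 1.235 m
n = (1/Q)·A·R^(2/3)·S^(1/2) = (1/36.9) × 11.47 × 1.151 × 0.09747 = 0.03488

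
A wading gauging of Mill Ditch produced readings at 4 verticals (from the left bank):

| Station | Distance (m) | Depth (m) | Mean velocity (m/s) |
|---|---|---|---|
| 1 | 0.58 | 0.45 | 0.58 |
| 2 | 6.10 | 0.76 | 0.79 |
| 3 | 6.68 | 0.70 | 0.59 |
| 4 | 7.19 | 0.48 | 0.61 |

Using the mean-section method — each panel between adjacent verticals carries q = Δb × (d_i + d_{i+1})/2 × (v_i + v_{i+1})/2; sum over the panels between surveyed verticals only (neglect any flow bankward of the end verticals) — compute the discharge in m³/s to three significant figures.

2.76 m³/s

Panel 1-2: Δb = 5.52 m, d̄ = (0.45+0.76)/2 = 0.605, v̄ = (0.58+0.79)/2 = 0.685 → q = 5.52×0.605×0.685 = 2.288 m³/s
Panel 2-3: Δb = 0.58 m, d̄ = (0.76+0.70)/2 = 0.73, v̄ = (0.79+0.59)/2 = 0.69 → q = 0.58×0.73×0.69 = 0.2921 m³/s
Panel 3-4: Δb = 0.51 m, d̄ = (0.70+0.48)/2 = 0.59, v̄ = (0.59+0.61)/2 = 0.6 → q = 0.51×0.59×0.6 = 0.1805 m³/s
Q = Σ q = 2.760 m³/s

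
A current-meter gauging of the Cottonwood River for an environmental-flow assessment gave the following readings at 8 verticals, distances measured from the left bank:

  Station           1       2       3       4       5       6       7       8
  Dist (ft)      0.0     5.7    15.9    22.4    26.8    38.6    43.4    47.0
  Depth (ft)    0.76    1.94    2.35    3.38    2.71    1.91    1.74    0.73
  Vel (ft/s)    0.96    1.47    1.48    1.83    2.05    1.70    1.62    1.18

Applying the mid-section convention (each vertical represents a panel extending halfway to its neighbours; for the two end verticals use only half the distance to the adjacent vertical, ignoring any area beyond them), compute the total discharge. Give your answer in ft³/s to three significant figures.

173 ft³/s

w_1 = (5.7 − 0.0)/2 = 2.85 ft; q_1 = 0.96 × 0.76 × 2.85 = 2.079 ft³/s
w_2 = (15.9 − 0.0)/2 = 7.95 ft; q_2 = 1.47 × 1.94 × 7.95 = 22.67 ft³/s
w_3 = (22.4 − 5.7)/2 = 8.35 ft; q_3 = 1.48 × 2.35 × 8.35 = 29.04 ft³/s
w_4 = (26.8 − 15.9)/2 = 5.45 ft; q_4 = 1.83 × 3.38 × 5.45 = 33.71 ft³/s
w_5 = (38.6 − 22.4)/2 = 8.1 ft; q_5 = 2.05 × 2.71 × 8.1 = 45.00 ft³/s
w_6 = (43.4 − 26.8)/2 = 8.3 ft; q_6 = 1.70 × 1.91 × 8.3 = 26.95 ft³/s
w_7 = (47.0 − 38.6)/2 = 4.2 ft; q_7 = 1.62 × 1.74 × 4.2 = 11.84 ft³/s
w_8 = (47.0 − 43.4)/2 = 1.8 ft; q_8 = 1.18 × 0.73 × 1.8 = 1.551 ft³/s
Q = Σ qᵢ = 172.8 ft³/s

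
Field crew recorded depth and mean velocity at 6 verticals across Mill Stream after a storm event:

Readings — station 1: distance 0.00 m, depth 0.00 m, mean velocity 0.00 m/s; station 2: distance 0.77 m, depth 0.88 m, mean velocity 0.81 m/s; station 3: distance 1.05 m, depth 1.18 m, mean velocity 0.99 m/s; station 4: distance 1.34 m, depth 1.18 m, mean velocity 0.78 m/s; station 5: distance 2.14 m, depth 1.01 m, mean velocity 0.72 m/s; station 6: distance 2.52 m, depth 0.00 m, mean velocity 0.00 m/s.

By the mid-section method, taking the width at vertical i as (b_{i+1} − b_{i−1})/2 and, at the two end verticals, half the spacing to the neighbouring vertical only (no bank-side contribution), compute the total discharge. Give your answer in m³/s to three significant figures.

w_2 = (1.05 − 0.00)/2 = 0.525 m; q_2 = 0.81 × 0.88 × 0.525 = 0.3742 m³/s
w_3 = (1.34 − 0.77)/2 = 0.285 m; q_3 = 0.99 × 1.18 × 0.285 = 0.3329 m³/s
w_4 = (2.14 − 1.05)/2 = 0.545 m; q_4 = 0.78 × 1.18 × 0.545 = 0.5016 m³/s
w_5 = (2.52 − 1.34)/2 = 0.59 m; q_5 = 0.72 × 1.01 × 0.59 = 0.4290 m³/s
Stations 1, 6 contribute zero (depth or velocity is 0).
Q = Σ qᵢ = 1.638 m³/s

1.64 m³/s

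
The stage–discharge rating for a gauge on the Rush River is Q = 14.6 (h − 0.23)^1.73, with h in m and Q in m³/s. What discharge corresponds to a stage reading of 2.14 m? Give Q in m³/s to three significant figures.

Q = 14.6 × (2.14 − 0.23)^1.73 = 14.6 × 1.91^1.73 = 44.72 m³/s

44.7 m³/s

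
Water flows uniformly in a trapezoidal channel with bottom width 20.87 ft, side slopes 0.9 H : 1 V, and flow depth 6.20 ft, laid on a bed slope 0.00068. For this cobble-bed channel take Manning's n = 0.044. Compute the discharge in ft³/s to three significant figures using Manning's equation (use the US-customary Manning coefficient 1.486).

A = (b + z·y)·y = (20.87 + 0.9×6.20)×6.20 = 164.0 ft²
P = b + 2y√(1+z²) = 20.87 + 2×6.20×√(1+0.9²) = 37.55 ft
R = A/P = 164.0/37.55 = 4.367 ft
Q = (1.486/n)·A·R^(2/3)·S^(1/2) = (1.486/0.044) × 164.0 × 4.367^(2/3) × 0.00068^(1/2) = 385.9 ft³/s

386 ft³/s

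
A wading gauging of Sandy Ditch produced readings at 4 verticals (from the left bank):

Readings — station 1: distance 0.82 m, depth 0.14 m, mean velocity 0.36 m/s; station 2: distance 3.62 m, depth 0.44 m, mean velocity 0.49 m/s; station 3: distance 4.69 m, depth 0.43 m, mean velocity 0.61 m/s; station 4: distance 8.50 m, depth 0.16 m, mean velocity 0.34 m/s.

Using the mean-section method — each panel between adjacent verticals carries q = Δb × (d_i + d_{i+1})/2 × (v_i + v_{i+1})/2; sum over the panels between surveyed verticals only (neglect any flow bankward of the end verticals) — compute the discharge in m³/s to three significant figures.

1.13 m³/s

Panel 1-2: Δb = 2.8 m, d̄ = (0.14+0.44)/2 = 0.29, v̄ = (0.36+0.49)/2 = 0.425 → q = 2.8×0.29×0.425 = 0.3451 m³/s
Panel 2-3: Δb = 1.07 m, d̄ = (0.44+0.43)/2 = 0.435, v̄ = (0.49+0.61)/2 = 0.55 → q = 1.07×0.435×0.55 = 0.2560 m³/s
Panel 3-4: Δb = 3.81 m, d̄ = (0.43+0.16)/2 = 0.295, v̄ = (0.61+0.34)/2 = 0.475 → q = 3.81×0.295×0.475 = 0.5339 m³/s
Q = Σ q = 1.135 m³/s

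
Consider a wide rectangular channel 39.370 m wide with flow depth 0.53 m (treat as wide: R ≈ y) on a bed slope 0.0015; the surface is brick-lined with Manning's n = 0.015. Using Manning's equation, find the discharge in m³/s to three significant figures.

35.3 m³/s

A = b·y = 39.370 × 0.53 = 20.87 m²
Wide channel: R ≈ y = 0.53 m
Q = (1/n)·A·R^(2/3)·S^(1/2) = (1/0.015) × 20.87 × 0.5300^(2/3) × 0.0015^(1/2) = 35.28 m³/s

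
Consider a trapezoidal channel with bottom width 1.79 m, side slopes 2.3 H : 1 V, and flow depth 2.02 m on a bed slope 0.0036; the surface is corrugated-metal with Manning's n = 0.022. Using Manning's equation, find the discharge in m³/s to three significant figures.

37.6 m³/s

A = (b + z·y)·y = (1.79 + 2.3×2.02)×2.02 = 13.00 m²
P = b + 2y√(1+z²) = 1.79 + 2×2.02×√(1+2.3²) = 11.92 m
R = A/P = 13.00/11.92 = 1.090 m
Q = (1/n)·A·R^(2/3)·S^(1/2) = (1/0.022) × 13.00 × 1.090^(2/3) × 0.0036^(1/2) = 37.56 m³/s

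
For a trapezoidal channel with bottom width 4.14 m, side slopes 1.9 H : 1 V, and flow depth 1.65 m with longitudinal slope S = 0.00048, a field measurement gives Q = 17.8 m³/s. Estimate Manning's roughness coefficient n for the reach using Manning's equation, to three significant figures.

A = (b + z·y)·y = (4.14 + 1.9×1.65)×1.65 = 12.00 m²
P = b + 2y√(1+z²) = 4.14 + 2×1.65×√(1+1.9²) = 11.23 m
R = A/P = 12.00/11.23 = 1.069 m
n = (1/Q)·A·R^(2/3)·S^(1/2) = (1/17.8) × 12.00 × 1.046 × 0.02191 = 0.01545

0.0154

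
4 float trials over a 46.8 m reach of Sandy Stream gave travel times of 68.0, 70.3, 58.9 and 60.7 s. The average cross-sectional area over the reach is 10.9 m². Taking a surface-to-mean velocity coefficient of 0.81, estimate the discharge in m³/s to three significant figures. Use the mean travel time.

t̄ = (68.0 + 70.3 + 58.9 + 60.7) / 4 = 64.475 s
v_surface = L / t̄ = 46.8 / 64.475 = 0.7259 m/s
v_mean = 0.81 × 0.7259 = 0.5879 m/s
Q = A × v_mean = 10.9 × 0.5879 = 6.409 m³/s

6.41 m³/s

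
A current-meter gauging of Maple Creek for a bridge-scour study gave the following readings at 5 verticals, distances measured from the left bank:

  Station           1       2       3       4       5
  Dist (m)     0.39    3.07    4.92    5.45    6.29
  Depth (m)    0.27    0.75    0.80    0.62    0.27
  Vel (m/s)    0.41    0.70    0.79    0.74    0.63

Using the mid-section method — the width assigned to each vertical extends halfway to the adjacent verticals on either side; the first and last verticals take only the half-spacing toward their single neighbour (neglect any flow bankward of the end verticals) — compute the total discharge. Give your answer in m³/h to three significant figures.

w_1 = (3.07 − 0.39)/2 = 1.34 m; q_1 = 0.41 × 0.27 × 1.34 = 0.1483 m³/s
w_2 = (4.92 − 0.39)/2 = 2.265 m; q_2 = 0.70 × 0.75 × 2.265 = 1.189 m³/s
w_3 = (5.45 − 3.07)/2 = 1.19 m; q_3 = 0.79 × 0.80 × 1.19 = 0.7521 m³/s
w_4 = (6.29 − 4.92)/2 = 0.685 m; q_4 = 0.74 × 0.62 × 0.685 = 0.3143 m³/s
w_5 = (6.29 − 5.45)/2 = 0.42 m; q_5 = 0.63 × 0.27 × 0.42 = 0.07144 m³/s
Q = Σ qᵢ = 2.475 m³/s
= 2.475 × 3600 = 8911 m³/h

8910 m³/h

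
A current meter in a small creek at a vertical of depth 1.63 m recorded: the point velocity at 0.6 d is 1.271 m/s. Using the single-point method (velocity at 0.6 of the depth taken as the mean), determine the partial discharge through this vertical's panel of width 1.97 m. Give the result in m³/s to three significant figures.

v̄ = v₀.₆ = 1.271 m/s
q = v̄ × d × w = 1.271 × 1.63 × 1.97 = 4.081 m³/s

4.08 m³/s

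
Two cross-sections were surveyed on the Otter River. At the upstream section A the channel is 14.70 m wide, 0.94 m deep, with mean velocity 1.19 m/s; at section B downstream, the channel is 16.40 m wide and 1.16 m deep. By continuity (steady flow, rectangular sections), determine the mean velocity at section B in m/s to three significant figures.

0.864 m/s

Q = A₁V₁ = (14.70×0.94) × 1.19 = 16.44 m³/s
A₂ = 16.40 × 1.16 = 19.02 m²
V₂ = Q/A₂ = 16.44/19.02 = 0.8644 m/s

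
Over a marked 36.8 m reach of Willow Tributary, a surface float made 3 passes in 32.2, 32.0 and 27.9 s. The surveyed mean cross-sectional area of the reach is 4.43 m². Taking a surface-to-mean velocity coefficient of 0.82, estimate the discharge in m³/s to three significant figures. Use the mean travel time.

4.35 m³/s

t̄ = (32.2 + 32.0 + 27.9) / 3 = 30.7 s
v_surface = L / t̄ = 36.8 / 30.7 = 1.199 m/s
v_mean = 0.82 × 1.199 = 0.9829 m/s
Q = A × v_mean = 4.43 × 0.9829 = 4.354 m³/s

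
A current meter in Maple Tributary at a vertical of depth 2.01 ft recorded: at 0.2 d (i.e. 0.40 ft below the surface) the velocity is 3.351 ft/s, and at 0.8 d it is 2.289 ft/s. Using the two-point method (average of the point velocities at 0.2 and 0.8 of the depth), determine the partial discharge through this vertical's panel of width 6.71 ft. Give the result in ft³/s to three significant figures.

38.0 ft³/s

v̄ = (3.351 + 2.289) / 2 = 2.820 ft/s
q = v̄ × d × w = 2.820 × 2.01 × 6.71 = 38.03 ft³/s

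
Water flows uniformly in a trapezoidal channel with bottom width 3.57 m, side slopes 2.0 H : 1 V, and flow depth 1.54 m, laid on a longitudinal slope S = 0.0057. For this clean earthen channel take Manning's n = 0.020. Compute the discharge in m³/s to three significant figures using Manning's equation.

38.1 m³/s

A = (b + z·y)·y = (3.57 + 2.0×1.54)×1.54 = 10.24 m²
P = b + 2y√(1+z²) = 3.57 + 2×1.54×√(1+2.0²) = 10.46 m
R = A/P = 10.24/10.46 = 0.9793 m
Q = (1/n)·A·R^(2/3)·S^(1/2) = (1/0.020) × 10.24 × 0.9793^(2/3) × 0.0057^(1/2) = 38.12 m³/s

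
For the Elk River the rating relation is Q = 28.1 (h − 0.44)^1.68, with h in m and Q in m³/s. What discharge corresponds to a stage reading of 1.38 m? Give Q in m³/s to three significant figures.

25.3 m³/s

Q = 28.1 × (1.38 − 0.44)^1.68 = 28.1 × 0.94^1.68 = 25.33 m³/s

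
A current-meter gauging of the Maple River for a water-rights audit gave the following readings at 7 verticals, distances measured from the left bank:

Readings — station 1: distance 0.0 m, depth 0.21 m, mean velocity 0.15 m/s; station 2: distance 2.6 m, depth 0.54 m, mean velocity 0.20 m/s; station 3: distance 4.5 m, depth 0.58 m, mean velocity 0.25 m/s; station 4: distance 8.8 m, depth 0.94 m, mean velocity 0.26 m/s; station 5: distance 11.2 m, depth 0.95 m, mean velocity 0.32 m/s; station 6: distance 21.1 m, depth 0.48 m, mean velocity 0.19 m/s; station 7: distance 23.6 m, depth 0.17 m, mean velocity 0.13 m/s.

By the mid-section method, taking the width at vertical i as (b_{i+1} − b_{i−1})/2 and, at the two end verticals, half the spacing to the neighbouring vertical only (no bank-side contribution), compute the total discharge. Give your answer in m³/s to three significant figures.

4.01 m³/s

w_1 = (2.6 − 0.0)/2 = 1.3 m; q_1 = 0.15 × 0.21 × 1.3 = 0.04095 m³/s
w_2 = (4.5 − 0.0)/2 = 2.25 m; q_2 = 0.20 × 0.54 × 2.25 = 0.2430 m³/s
w_3 = (8.8 − 2.6)/2 = 3.1 m; q_3 = 0.25 × 0.58 × 3.1 = 0.4495 m³/s
w_4 = (11.2 − 4.5)/2 = 3.35 m; q_4 = 0.26 × 0.94 × 3.35 = 0.8187 m³/s
w_5 = (21.1 − 8.8)/2 = 6.15 m; q_5 = 0.32 × 0.95 × 6.15 = 1.870 m³/s
w_6 = (23.6 − 11.2)/2 = 6.2 m; q_6 = 0.19 × 0.48 × 6.2 = 0.5654 m³/s
w_7 = (23.6 − 21.1)/2 = 1.25 m; q_7 = 0.13 × 0.17 × 1.25 = 0.02763 m³/s
Q = Σ qᵢ = 4.015 m³/s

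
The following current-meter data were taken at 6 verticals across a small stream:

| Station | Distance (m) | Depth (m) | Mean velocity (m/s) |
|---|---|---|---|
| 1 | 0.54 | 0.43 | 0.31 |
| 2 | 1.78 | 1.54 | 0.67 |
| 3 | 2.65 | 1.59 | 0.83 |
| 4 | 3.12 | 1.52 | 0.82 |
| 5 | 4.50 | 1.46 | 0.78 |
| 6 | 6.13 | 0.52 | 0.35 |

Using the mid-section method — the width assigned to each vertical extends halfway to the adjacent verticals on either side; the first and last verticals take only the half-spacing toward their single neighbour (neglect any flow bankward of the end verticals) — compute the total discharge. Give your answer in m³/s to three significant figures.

5.07 m³/s

w_1 = (1.78 − 0.54)/2 = 0.62 m; q_1 = 0.31 × 0.43 × 0.62 = 0.08265 m³/s
w_2 = (2.65 − 0.54)/2 = 1.055 m; q_2 = 0.67 × 1.54 × 1.055 = 1.089 m³/s
w_3 = (3.12 − 1.78)/2 = 0.67 m; q_3 = 0.83 × 1.59 × 0.67 = 0.8842 m³/s
w_4 = (4.50 − 2.65)/2 = 0.925 m; q_4 = 0.82 × 1.52 × 0.925 = 1.153 m³/s
w_5 = (6.13 − 3.12)/2 = 1.505 m; q_5 = 0.78 × 1.46 × 1.505 = 1.714 m³/s
w_6 = (6.13 − 4.50)/2 = 0.815 m; q_6 = 0.35 × 0.52 × 0.815 = 0.1483 m³/s
Q = Σ qᵢ = 5.071 m³/s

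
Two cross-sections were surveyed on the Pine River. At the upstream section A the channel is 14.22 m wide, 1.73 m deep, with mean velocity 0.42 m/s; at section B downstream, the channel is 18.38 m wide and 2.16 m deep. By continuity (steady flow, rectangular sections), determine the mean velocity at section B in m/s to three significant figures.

Q = A₁V₁ = (14.22×1.73) × 0.42 = 10.33 m³/s
A₂ = 18.38 × 2.16 = 39.70 m²
V₂ = Q/A₂ = 10.33/39.70 = 0.2603 m/s

0.260 m/s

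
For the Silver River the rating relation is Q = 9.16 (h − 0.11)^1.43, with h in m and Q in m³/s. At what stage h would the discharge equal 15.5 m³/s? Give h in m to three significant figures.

h − h₀ = (Q/C)^(1/b) = (15.5/9.16)^(1/1.43) = 1.445 m
h = 0.11 + 1.445 = 1.555 m

1.55 m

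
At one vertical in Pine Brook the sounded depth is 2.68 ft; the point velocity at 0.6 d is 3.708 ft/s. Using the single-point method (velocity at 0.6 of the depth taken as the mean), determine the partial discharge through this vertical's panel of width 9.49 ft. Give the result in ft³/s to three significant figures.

v̄ = v₀.₆ = 3.708 ft/s
q = v̄ × d × w = 3.708 × 2.68 × 9.49 = 94.31 ft³/s

94.3 ft³/s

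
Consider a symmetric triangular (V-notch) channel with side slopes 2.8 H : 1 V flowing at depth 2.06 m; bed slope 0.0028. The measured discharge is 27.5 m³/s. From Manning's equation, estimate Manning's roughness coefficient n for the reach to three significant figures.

A = z·y² = 2.8×2.06² = 11.88 m²
P = 2y√(1+z²) = 2×2.06×√(1+2.8²) = 12.25 m
R = A/P = 11.88/12.25 = 0.9700 m
n = (1/Q)·A·R^(2/3)·S^(1/2) = (1/27.5) × 11.88 × 0.9799 × 0.05292 = 0.02240

0.0224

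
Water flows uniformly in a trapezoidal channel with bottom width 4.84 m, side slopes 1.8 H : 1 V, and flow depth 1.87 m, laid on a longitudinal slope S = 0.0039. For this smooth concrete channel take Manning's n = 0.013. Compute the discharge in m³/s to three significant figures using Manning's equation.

84.3 m³/s

A = (b + z·y)·y = (4.84 + 1.8×1.87)×1.87 = 15.35 m²
P = b + 2y√(1+z²) = 4.84 + 2×1.87×√(1+1.8²) = 12.54 m
R = A/P = 15.35/12.54 = 1.224 m
Q = (1/n)·A·R^(2/3)·S^(1/2) = (1/0.013) × 15.35 × 1.224^(2/3) × 0.0039^(1/2) = 84.33 m³/s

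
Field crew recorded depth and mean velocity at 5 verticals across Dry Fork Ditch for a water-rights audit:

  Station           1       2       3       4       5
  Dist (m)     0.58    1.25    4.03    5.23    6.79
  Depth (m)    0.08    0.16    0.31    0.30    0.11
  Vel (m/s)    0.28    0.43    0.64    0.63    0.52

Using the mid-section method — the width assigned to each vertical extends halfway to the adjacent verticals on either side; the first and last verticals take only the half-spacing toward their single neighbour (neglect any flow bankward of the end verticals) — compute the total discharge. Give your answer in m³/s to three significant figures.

0.826 m³/s

w_1 = (1.25 − 0.58)/2 = 0.335 m; q_1 = 0.28 × 0.08 × 0.335 = 0.007504 m³/s
w_2 = (4.03 − 0.58)/2 = 1.725 m; q_2 = 0.43 × 0.16 × 1.725 = 0.1187 m³/s
w_3 = (5.23 − 1.25)/2 = 1.99 m; q_3 = 0.64 × 0.31 × 1.99 = 0.3948 m³/s
w_4 = (6.79 − 4.03)/2 = 1.38 m; q_4 = 0.63 × 0.30 × 1.38 = 0.2608 m³/s
w_5 = (6.79 − 5.23)/2 = 0.78 m; q_5 = 0.52 × 0.11 × 0.78 = 0.04462 m³/s
Q = Σ qᵢ = 0.8264 m³/s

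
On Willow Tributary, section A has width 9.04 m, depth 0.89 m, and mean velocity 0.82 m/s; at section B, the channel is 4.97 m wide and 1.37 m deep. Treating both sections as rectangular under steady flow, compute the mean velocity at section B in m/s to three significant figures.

0.969 m/s

Q = A₁V₁ = (9.04×0.89) × 0.82 = 6.597 m³/s
A₂ = 4.97 × 1.37 = 6.809 m²
V₂ = Q/A₂ = 6.597/6.809 = 0.9689 m/s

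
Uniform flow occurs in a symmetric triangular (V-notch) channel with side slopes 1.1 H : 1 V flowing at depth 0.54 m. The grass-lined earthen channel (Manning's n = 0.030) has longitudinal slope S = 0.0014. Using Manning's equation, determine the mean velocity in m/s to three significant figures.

A = z·y² = 1.1×0.54² = 0.3208 m²
P = 2y√(1+z²) = 2×0.54×√(1+1.1²) = 1.606 m
R = A/P = 0.3208/1.606 = 0.1998 m
Q = (1/n)·A·R^(2/3)·S^(1/2) = (1/0.030) × 0.3208 × 0.1998^(2/3) × 0.0014^(1/2) = 0.1367 m³/s
V = Q/A = 0.1367/0.3208 = 0.4262 m/s

0.426 m/s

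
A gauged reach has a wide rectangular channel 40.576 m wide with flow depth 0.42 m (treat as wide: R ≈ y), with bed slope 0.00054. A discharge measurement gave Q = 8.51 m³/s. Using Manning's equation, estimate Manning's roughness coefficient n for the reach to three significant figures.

A = b·y = 40.576 × 0.42 = 17.04 m²
Wide channel: R ≈ y = 0.42 m
n = (1/Q)·A·R^(2/3)·S^(1/2) = (1/8.51) × 17.04 × 0.5608 × 0.02324 = 0.02610

0.0261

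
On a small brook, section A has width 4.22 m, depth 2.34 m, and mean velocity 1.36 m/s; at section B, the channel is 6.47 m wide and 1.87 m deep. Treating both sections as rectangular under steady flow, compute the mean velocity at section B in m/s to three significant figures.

1.11 m/s

Q = A₁V₁ = (4.22×2.34) × 1.36 = 13.43 m³/s
A₂ = 6.47 × 1.87 = 12.10 m²
V₂ = Q/A₂ = 13.43/12.10 = 1.110 m/s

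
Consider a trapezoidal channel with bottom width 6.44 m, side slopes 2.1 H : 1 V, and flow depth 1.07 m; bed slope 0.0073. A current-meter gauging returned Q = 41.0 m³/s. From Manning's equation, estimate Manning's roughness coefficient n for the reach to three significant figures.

A = (b + z·y)·y = (6.44 + 2.1×1.07)×1.07 = 9.295 m²
P = b + 2y√(1+z²) = 6.44 + 2×1.07×√(1+2.1²) = 11.42 m
R = A/P = 9.295/11.42 = 0.8141 m
n = (1/Q)·A·R^(2/3)·S^(1/2) = (1/41.0) × 9.295 × 0.8719 × 0.08544 = 0.01689

0.0169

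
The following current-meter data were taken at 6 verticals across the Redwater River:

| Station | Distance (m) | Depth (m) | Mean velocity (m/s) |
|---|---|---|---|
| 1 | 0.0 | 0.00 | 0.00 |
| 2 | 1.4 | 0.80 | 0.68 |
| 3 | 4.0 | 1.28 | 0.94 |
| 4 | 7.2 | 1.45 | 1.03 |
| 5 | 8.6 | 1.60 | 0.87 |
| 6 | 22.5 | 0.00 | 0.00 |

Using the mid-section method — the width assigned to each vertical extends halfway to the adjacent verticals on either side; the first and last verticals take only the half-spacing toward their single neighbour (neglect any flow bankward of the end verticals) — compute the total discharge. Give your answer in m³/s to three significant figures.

w_2 = (4.0 − 0.0)/2 = 2 m; q_2 = 0.68 × 0.80 × 2 = 1.088 m³/s
w_3 = (7.2 − 1.4)/2 = 2.9 m; q_3 = 0.94 × 1.28 × 2.9 = 3.489 m³/s
w_4 = (8.6 − 4.0)/2 = 2.3 m; q_4 = 1.03 × 1.45 × 2.3 = 3.435 m³/s
w_5 = (22.5 − 7.2)/2 = 7.65 m; q_5 = 0.87 × 1.60 × 7.65 = 10.65 m³/s
Stations 1, 6 contribute zero (depth or velocity is 0).
Q = Σ qᵢ = 18.66 m³/s

18.7 m³/s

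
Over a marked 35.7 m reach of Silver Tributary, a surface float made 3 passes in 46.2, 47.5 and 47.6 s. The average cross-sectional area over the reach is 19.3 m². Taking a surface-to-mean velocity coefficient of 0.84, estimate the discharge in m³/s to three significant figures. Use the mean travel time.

12.3 m³/s

t̄ = (46.2 + 47.5 + 47.6) / 3 = 47.1 s
v_surface = L / t̄ = 35.7 / 47.1 = 0.7580 m/s
v_mean = 0.84 × 0.7580 = 0.6367 m/s
Q = A × v_mean = 19.3 × 0.6367 = 12.29 m³/s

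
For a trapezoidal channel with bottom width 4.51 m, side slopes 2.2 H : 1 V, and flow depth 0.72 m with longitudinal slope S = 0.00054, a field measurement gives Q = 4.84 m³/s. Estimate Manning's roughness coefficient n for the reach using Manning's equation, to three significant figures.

A = (b + z·y)·y = (4.51 + 2.2×0.72)×0.72 = 4.388 m²
P = b + 2y√(1+z²) = 4.51 + 2×0.72×√(1+2.2²) = 7.990 m
R = A/P = 4.388/7.990 = 0.5492 m
n = (1/Q)·A·R^(2/3)·S^(1/2) = (1/4.84) × 4.388 × 0.6706 × 0.02324 = 0.01413

0.0141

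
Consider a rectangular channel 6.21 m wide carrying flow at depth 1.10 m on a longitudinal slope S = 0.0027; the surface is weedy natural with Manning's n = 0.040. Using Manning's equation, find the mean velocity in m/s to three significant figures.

A = b·y = 6.21 × 1.10 = 6.831 m²
P = b + 2y = 6.21 + 2×1.10 = 8.410 m
R = A/P = 6.831/8.410 = 0.8122 m
Q = (1/n)·A·R^(2/3)·S^(1/2) = (1/0.040) × 6.831 × 0.8122^(2/3) × 0.0027^(1/2) = 7.725 m³/s
V = Q/A = 7.725/6.831 = 1.131 m/s

1.13 m/s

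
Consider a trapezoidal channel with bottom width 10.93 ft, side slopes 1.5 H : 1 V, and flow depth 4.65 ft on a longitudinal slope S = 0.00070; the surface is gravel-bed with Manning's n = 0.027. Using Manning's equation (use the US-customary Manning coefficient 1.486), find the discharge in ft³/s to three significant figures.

253 ft³/s

A = (b + z·y)·y = (10.93 + 1.5×4.65)×4.65 = 83.26 ft²
P = b + 2y√(1+z²) = 10.93 + 2×4.65×√(1+1.5²) = 27.70 ft
R = A/P = 83.26/27.70 = 3.006 ft
Q = (1.486/n)·A·R^(2/3)·S^(1/2) = (1.486/0.027) × 83.26 × 3.006^(2/3) × 0.00070^(1/2) = 252.5 ft³/s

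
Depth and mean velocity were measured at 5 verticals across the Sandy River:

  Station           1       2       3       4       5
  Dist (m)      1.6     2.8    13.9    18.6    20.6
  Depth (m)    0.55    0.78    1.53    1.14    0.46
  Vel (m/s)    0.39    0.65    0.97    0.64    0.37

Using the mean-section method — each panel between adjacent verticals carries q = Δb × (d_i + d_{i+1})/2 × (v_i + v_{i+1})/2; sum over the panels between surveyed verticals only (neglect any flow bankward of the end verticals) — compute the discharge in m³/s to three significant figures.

Panel 1-2: Δb = 1.2 m, d̄ = (0.55+0.78)/2 = 0.665, v̄ = (0.39+0.65)/2 = 0.52 → q = 1.2×0.665×0.52 = 0.4150 m³/s
Panel 2-3: Δb = 11.1 m, d̄ = (0.78+1.53)/2 = 1.155, v̄ = (0.65+0.97)/2 = 0.81 → q = 11.1×1.155×0.81 = 10.38 m³/s
Panel 3-4: Δb = 4.7 m, d̄ = (1.53+1.14)/2 = 1.335, v̄ = (0.97+0.64)/2 = 0.805 → q = 4.7×1.335×0.805 = 5.051 m³/s
Panel 4-5: Δb = 2 m, d̄ = (1.14+0.46)/2 = 0.8, v̄ = (0.64+0.37)/2 = 0.505 → q = 2×0.8×0.505 = 0.8080 m³/s
Q = Σ q = 16.66 m³/s

16.7 m³/s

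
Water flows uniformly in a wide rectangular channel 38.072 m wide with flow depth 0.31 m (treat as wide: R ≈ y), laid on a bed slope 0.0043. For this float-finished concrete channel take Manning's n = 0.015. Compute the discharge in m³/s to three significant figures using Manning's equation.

A = b·y = 38.072 × 0.31 = 11.80 m²
Wide channel: R ≈ y = 0.31 m
Q = (1/n)·A·R^(2/3)·S^(1/2) = (1/0.015) × 11.80 × 0.3100^(2/3) × 0.0043^(1/2) = 23.63 m³/s

23.6 m³/s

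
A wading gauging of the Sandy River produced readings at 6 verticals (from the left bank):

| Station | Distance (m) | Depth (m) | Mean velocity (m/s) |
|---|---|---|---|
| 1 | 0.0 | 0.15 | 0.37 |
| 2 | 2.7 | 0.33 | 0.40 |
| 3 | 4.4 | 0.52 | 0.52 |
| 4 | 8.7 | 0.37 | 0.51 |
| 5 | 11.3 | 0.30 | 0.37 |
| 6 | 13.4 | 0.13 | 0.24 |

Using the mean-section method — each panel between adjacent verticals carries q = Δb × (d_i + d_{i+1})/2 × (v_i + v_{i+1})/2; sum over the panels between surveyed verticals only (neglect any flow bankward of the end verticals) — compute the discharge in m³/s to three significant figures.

2.09 m³/s

Panel 1-2: Δb = 2.7 m, d̄ = (0.15+0.33)/2 = 0.24, v̄ = (0.37+0.40)/2 = 0.385 → q = 2.7×0.24×0.385 = 0.2495 m³/s
Panel 2-3: Δb = 1.7 m, d̄ = (0.33+0.52)/2 = 0.425, v̄ = (0.40+0.52)/2 = 0.46 → q = 1.7×0.425×0.46 = 0.3324 m³/s
Panel 3-4: Δb = 4.3 m, d̄ = (0.52+0.37)/2 = 0.445, v̄ = (0.52+0.51)/2 = 0.515 → q = 4.3×0.445×0.515 = 0.9855 m³/s
Panel 4-5: Δb = 2.6 m, d̄ = (0.37+0.30)/2 = 0.335, v̄ = (0.51+0.37)/2 = 0.44 → q = 2.6×0.335×0.44 = 0.3832 m³/s
Panel 5-6: Δb = 2.1 m, d̄ = (0.30+0.13)/2 = 0.215, v̄ = (0.37+0.24)/2 = 0.305 → q = 2.1×0.215×0.305 = 0.1377 m³/s
Q = Σ q = 2.088 m³/s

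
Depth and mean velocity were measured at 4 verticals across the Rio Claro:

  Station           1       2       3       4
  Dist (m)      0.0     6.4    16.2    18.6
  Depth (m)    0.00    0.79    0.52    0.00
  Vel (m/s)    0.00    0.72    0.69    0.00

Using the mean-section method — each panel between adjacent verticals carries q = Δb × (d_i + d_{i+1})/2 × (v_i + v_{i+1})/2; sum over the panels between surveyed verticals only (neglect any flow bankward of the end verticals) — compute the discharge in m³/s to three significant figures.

5.65 m³/s

Panel 1-2: Δb = 6.4 m, d̄ = (0.00+0.79)/2 = 0.395, v̄ = (0.00+0.72)/2 = 0.36 → q = 6.4×0.395×0.36 = 0.9101 m³/s
Panel 2-3: Δb = 9.8 m, d̄ = (0.79+0.52)/2 = 0.655, v̄ = (0.72+0.69)/2 = 0.705 → q = 9.8×0.655×0.705 = 4.525 m³/s
Panel 3-4: Δb = 2.4 m, d̄ = (0.52+0.00)/2 = 0.26, v̄ = (0.69+0.00)/2 = 0.345 → q = 2.4×0.26×0.345 = 0.2153 m³/s
Q = Σ q = 5.651 m³/s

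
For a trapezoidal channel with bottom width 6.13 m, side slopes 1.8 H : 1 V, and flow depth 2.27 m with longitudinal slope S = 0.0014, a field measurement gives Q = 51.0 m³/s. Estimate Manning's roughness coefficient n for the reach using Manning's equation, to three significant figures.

A = (b + z·y)·y = (6.13 + 1.8×2.27)×2.27 = 23.19 m²
P = b + 2y√(1+z²) = 6.13 + 2×2.27×√(1+1.8²) = 15.48 m
R = A/P = 23.19/15.48 = 1.498 m
n = (1/Q)·A·R^(2/3)·S^(1/2) = (1/51.0) × 23.19 × 1.309 × 0.03742 = 0.02228

0.0223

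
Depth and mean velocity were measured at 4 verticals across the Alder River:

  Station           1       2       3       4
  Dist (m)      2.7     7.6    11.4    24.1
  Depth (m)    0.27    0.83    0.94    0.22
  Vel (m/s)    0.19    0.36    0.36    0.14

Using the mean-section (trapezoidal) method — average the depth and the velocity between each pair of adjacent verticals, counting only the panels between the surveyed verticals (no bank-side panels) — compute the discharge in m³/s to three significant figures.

3.79 m³/s

Panel 1-2: Δb = 4.9 m, d̄ = (0.27+0.83)/2 = 0.55, v̄ = (0.19+0.36)/2 = 0.275 → q = 4.9×0.55×0.275 = 0.7411 m³/s
Panel 2-3: Δb = 3.8 m, d̄ = (0.83+0.94)/2 = 0.885, v̄ = (0.36+0.36)/2 = 0.36 → q = 3.8×0.885×0.36 = 1.211 m³/s
Panel 3-4: Δb = 12.7 m, d̄ = (0.94+0.22)/2 = 0.58, v̄ = (0.36+0.14)/2 = 0.25 → q = 12.7×0.58×0.25 = 1.842 m³/s
Q = Σ q = 3.793 m³/s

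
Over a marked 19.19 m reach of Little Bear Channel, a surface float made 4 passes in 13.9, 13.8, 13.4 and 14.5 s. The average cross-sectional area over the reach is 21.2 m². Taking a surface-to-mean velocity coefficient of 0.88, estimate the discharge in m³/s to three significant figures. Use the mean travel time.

t̄ = (13.9 + 13.8 + 13.4 + 14.5) / 4 = 13.9 s
v_surface = L / t̄ = 19.19 / 13.9 = 1.381 m/s
v_mean = 0.88 × 1.381 = 1.215 m/s
Q = A × v_mean = 21.2 × 1.215 = 25.76 m³/s

25.8 m³/s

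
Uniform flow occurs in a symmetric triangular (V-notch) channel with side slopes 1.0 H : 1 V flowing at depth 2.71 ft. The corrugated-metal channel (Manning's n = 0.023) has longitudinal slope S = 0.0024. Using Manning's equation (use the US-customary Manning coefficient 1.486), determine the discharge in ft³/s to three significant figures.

22.6 ft³/s

A = z·y² = 1.0×2.71² = 7.344 ft²
P = 2y√(1+z²) = 2×2.71×√(1+1.0²) = 7.665 ft
R = A/P = 7.344/7.665 = 0.9581 ft
Q = (1.486/n)·A·R^(2/3)·S^(1/2) = (1.486/0.023) × 7.344 × 0.9581^(2/3) × 0.0024^(1/2) = 22.59 ft³/s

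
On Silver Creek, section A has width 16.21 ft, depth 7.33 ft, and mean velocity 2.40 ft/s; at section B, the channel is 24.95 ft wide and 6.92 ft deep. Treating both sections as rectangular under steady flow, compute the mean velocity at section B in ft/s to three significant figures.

Q = A₁V₁ = (16.21×7.33) × 2.40 = 285.2 ft³/s
A₂ = 24.95 × 6.92 = 172.7 ft²
V₂ = Q/A₂ = 285.2/172.7 = 1.652 ft/s

1.65 ft/s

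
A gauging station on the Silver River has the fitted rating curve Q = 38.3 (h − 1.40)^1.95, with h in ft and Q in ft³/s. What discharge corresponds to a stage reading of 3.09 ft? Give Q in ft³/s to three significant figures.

Q = 38.3 × (3.09 − 1.40)^1.95 = 38.3 × 1.69^1.95 = 106.6 ft³/s

107 ft³/s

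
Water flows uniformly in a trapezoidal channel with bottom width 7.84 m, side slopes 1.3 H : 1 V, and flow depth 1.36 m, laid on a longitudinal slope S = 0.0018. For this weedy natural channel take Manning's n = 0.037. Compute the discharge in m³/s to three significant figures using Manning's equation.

A = (b + z·y)·y = (7.84 + 1.3×1.36)×1.36 = 13.07 m²
P = b + 2y√(1+z²) = 7.84 + 2×1.36×√(1+1.3²) = 12.30 m
R = A/P = 13.07/12.30 = 1.062 m
Q = (1/n)·A·R^(2/3)·S^(1/2) = (1/0.037) × 13.07 × 1.062^(2/3) × 0.0018^(1/2) = 15.60 m³/s

15.6 m³/s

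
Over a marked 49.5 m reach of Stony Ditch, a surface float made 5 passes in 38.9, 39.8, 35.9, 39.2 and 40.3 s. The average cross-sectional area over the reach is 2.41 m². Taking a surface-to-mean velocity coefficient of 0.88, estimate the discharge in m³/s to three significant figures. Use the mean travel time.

t̄ = (38.9 + 39.8 + 35.9 + 39.2 + 40.3) / 5 = 38.82 s
v_surface = L / t̄ = 49.5 / 38.82 = 1.275 m/s
v_mean = 0.88 × 1.275 = 1.122 m/s
Q = A × v_mean = 2.41 × 1.122 = 2.704 m³/s

2.70 m³/s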